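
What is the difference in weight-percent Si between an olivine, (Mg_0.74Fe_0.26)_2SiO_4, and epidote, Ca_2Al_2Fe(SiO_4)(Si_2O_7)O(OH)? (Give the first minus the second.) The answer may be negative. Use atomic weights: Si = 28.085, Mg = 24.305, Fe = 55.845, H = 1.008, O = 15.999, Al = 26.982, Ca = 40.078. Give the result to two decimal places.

0.44 percentage points

M((Mg_0.74Fe_0.26)_2SiO_4) = 157.092 g/mol, so wt% Si = 28.085/157.092 × 100 = 17.88%.
M(Ca_2Al_2Fe(SiO_4)(Si_2O_7)O(OH)) = 483.215 g/mol, so wt% Si = 84.255/483.215 × 100 = 17.44%.
17.88 − 17.44 = 0.44 pp.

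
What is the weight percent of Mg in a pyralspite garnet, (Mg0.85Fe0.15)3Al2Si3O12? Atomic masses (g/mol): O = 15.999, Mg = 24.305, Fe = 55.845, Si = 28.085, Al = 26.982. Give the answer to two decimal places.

Molar mass of (Mg0.85Fe0.15)3Al2Si3O12: 2.55·24.305 + 0.45·55.845 + 2·26.982 + 3·28.085 + 12·15.999 = 417.315 g/mol.
Mass of Mg per formula unit: 2.55 × 24.305 = 61.978 g.
Weight fraction Mg = 61.978 / 417.315 = 0.1485.

14.85 weight percent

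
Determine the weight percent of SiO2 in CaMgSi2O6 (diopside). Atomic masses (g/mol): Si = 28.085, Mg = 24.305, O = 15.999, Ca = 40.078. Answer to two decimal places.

Formula mass = 216.547 g/mol.
2 Si → 2.0000 mol SiO2 per formula unit; M(SiO2) = 60.083, so SiO2 mass = 120.166 g.
120.166/216.547 × 100 = 55.49 wt%.

55.49 wt%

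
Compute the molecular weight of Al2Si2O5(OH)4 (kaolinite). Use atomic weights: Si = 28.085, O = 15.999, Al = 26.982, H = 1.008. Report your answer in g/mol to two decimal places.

258.16 g/mol

M = 2(26.982) + 2(28.085) + 9(15.999) + 4(1.008)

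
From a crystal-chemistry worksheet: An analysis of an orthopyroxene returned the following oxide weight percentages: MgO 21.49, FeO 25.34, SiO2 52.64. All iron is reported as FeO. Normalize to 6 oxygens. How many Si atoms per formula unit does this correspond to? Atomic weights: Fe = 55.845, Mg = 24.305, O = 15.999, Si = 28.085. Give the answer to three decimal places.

1.993 Si apfu

21.49 wt% MgO ÷ 40.304 g/mol = 0.53320 mol, giving 0.53320 Mg and 0.53320 O.
25.34 wt% FeO ÷ 71.844 g/mol = 0.35271 mol, giving 0.35271 Fe and 0.35271 O.
52.64 wt% SiO2 ÷ 60.083 g/mol = 0.87612 mol, giving 0.87612 Si and 1.75224 O.
Oxygen sums to 2.63815; scaling by 6/2.63815 = 2.27432 puts the formula on 6 O.
Si: 0.87612 × 2.27432 = 1.993 atoms per formula unit.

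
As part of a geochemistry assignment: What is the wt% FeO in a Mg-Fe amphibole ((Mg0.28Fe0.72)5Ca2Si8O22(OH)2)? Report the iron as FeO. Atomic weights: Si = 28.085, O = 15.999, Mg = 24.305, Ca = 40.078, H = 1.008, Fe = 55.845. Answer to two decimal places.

Formula mass = 925.897 g/mol.
3.60 Fe → 3.6000 mol FeO per formula unit; M(FeO) = 71.844, so FeO mass = 258.638 g.
258.638/925.897 × 100 = 27.93 wt%.

27.93 wt%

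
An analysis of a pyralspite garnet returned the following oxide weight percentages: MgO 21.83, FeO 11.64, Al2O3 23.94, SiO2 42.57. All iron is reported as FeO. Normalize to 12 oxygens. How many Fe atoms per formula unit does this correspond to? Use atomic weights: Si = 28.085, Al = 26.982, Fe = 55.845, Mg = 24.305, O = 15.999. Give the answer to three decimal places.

0.688 Fe apfu

MgO: 21.83/40.304 = 0.54163 mol → 0.54163 mol Mg, 0.54163 mol O.
FeO: 11.64/71.844 = 0.16202 mol → 0.16202 mol Fe, 0.16202 mol O.
Al2O3: 23.94/101.961 = 0.23480 mol → 0.46960 mol Al, 0.70440 mol O.
SiO2: 42.57/60.083 = 0.70852 mol → 0.70852 mol Si, 1.41704 mol O.
Total oxygen = 2.82509 mol. Normalization factor = 12/2.82509 = 4.24765.
Fe per 12 O = 0.16202 × 4.24765 = 0.688.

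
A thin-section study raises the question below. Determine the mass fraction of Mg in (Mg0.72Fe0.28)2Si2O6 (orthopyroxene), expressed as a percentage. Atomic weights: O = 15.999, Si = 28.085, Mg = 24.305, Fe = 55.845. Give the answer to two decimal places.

16.02 weight percent

Formula mass = 1.44*24.305 + 0.56*55.845 + 2*28.085 + 6*15.999 = 218.436 g/mol, of which 34.999 g is Mg.
So Mg makes up 34.999/218.436 = 0.1602 of the mass, i.e. 16.02%.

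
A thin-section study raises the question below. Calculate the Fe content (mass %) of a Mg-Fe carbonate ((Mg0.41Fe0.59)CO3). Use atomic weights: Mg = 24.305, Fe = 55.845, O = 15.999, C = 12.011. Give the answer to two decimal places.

32.01 mass %

Molar mass of (Mg0.41Fe0.59)CO3: 0.41×24.305 + 0.59×55.845 + 1×12.011 + 3×15.999 = 102.922 g/mol.
Mass of Fe per formula unit: 0.59 × 55.845 = 32.949 g.
Weight fraction Fe = 32.949 / 102.922 = 0.3201.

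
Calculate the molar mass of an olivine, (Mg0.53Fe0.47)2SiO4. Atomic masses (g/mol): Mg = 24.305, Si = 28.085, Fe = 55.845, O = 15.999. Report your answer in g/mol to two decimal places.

170.34 g/mol

M = 1.06(24.305) + 0.94(55.845) + 1(28.085) + 4(15.999)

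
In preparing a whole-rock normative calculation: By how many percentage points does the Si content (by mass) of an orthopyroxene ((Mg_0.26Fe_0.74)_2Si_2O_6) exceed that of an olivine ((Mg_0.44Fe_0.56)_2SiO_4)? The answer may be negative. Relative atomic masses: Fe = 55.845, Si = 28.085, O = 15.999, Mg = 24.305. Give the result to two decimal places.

M((Mg_0.26Fe_0.74)_2Si_2O_6) = 247.453 g/mol, so wt% Si = 56.170/247.453 × 100 = 22.70%.
M((Mg_0.44Fe_0.56)_2SiO_4) = 176.016 g/mol, so wt% Si = 28.085/176.016 × 100 = 15.96%.
22.70 − 15.96 = 6.74 pp.

6.74 percentage points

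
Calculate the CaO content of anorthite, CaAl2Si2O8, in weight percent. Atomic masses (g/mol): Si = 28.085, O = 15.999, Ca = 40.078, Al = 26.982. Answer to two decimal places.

20.16 wt%

Formula mass = 278.204 g/mol.
1 Ca → 1.0000 mol CaO per formula unit; M(CaO) = 56.077, so CaO mass = 56.077 g.
56.077/278.204 × 100 = 20.16 wt%.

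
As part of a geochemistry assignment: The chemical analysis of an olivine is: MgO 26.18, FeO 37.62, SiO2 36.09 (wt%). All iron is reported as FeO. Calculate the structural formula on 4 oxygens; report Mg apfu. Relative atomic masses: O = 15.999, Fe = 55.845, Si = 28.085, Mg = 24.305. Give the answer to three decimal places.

26.18 wt% MgO ÷ 40.304 g/mol = 0.64956 mol, giving 0.64956 Mg and 0.64956 O.
37.62 wt% FeO ÷ 71.844 g/mol = 0.52363 mol, giving 0.52363 Fe and 0.52363 O.
36.09 wt% SiO2 ÷ 60.083 g/mol = 0.60067 mol, giving 0.60067 Si and 1.20134 O.
Oxygen sums to 2.37453; scaling by 4/2.37453 = 1.68454 puts the formula on 4 O.
Mg: 0.64956 × 1.68454 = 1.094 atoms per formula unit.

1.094 Mg apfu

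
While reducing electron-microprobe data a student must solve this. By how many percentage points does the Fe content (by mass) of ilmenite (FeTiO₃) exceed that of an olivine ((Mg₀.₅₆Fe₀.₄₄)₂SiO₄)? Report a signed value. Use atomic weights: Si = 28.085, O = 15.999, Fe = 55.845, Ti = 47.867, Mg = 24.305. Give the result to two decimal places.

7.64 percentage points

M(FeTiO₃) = 151.709 g/mol, so wt% Fe = 55.845/151.709 × 100 = 36.81%.
M((Mg₀.₅₆Fe₀.₄₄)₂SiO₄) = 168.446 g/mol, so wt% Fe = 49.144/168.446 × 100 = 29.17%.
36.81 − 29.17 = 7.64 pp.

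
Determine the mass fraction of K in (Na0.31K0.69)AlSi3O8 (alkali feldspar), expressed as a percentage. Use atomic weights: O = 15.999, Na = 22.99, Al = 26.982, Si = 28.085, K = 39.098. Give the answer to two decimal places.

9.87 mass %

M((Na0.31K0.69)AlSi3O8) = 273.334 g/mol.
K contributes 0.69 × 39.098 = 26.978 g per mole.
26.978/273.334 = 0.0987 → 9.87%.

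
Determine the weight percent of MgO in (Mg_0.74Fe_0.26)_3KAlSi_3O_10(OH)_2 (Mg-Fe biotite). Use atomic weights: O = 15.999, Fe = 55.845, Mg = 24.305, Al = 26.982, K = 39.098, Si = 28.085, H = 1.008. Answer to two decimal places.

Formula mass = 441.855 g/mol.
2.22 Mg → 2.2200 mol MgO per formula unit; M(MgO) = 40.304, so MgO mass = 89.475 g.
89.475/441.855 × 100 = 20.25 wt%.

20.25 wt%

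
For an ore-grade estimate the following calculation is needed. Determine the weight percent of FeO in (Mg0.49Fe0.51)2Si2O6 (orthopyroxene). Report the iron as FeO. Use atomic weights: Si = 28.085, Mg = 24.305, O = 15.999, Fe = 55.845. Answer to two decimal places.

M((Mg0.49Fe0.51)2Si2O6) = 232.945 g/mol; M(FeO) = 71.844 g/mol.
Moles FeO per formula unit = 1.02 Fe ÷ 1 = 1.0200.
FeO fraction = (1.0200 × 71.844) / 232.945 = 73.281/232.945 = 0.3146.

31.46 wt%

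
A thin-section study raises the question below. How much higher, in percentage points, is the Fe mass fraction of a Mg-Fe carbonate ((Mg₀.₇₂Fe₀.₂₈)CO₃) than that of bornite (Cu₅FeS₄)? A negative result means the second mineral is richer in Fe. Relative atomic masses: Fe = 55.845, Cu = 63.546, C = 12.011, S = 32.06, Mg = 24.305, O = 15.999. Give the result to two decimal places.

Fe in (Mg₀.₇₂Fe₀.₂₈)CO₃: molar mass 93.144 g/mol; 0.28×55.845 = 15.637 g → 16.79 wt%.
Fe in Cu₅FeS₄: molar mass 501.815 g/mol; 1×55.845 = 55.845 g → 11.13 wt%.
Difference = 16.79 − 11.13 = 5.66 percentage points.

5.66 percentage points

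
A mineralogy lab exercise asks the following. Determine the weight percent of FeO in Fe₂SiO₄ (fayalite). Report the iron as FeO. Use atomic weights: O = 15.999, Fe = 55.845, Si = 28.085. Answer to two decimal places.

70.51 wt%

M(Fe₂SiO₄) = 203.771 g/mol; M(FeO) = 71.844 g/mol.
Moles FeO per formula unit = 2 Fe ÷ 1 = 2.0000.
FeO fraction = (2.0000 × 71.844) / 203.771 = 143.688/203.771 = 0.7051.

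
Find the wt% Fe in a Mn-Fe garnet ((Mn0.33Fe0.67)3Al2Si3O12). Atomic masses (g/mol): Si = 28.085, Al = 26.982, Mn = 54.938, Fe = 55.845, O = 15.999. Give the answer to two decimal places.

M((Mn0.33Fe0.67)3Al2Si3O12) = 496.844 g/mol.
Fe contributes 2.01 × 55.845 = 112.248 g per mole.
112.248/496.844 = 0.2259 → 22.59%.

22.59 wt%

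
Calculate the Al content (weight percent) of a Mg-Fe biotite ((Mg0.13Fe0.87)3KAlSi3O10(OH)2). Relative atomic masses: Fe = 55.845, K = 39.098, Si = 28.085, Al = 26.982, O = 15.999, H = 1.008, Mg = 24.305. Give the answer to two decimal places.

5.40 weight percent

Molar mass of (Mg0.13Fe0.87)3KAlSi3O10(OH)2: 0.39·24.305 + 2.61·55.845 + 1·39.098 + 1·26.982 + 3·28.085 + 12·15.999 + 2·1.008 = 499.573 g/mol.
Mass of Al per formula unit: 1 × 26.982 = 26.982 g.
Weight fraction Al = 26.982 / 499.573 = 0.0540.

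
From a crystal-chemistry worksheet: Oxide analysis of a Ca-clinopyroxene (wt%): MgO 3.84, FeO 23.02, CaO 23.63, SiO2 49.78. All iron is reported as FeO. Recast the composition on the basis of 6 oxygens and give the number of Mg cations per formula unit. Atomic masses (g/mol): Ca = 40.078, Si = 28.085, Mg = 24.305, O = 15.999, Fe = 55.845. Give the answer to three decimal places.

0.229 Mg apfu

MgO (M=40.304): mol = 0.09528; Mg = 0.09528, O = 0.09528.
FeO (M=71.844): mol = 0.32042; Fe = 0.32042, O = 0.32042.
CaO (M=56.077): mol = 0.42138; Ca = 0.42138, O = 0.42138.
SiO2 (M=60.083): mol = 0.82852; Si = 0.82852, O = 1.65704.
ΣO = 2.49412; factor = 6/ΣO = 2.40566.
Mg apfu = 0.09528 × 2.40566 = 0.229.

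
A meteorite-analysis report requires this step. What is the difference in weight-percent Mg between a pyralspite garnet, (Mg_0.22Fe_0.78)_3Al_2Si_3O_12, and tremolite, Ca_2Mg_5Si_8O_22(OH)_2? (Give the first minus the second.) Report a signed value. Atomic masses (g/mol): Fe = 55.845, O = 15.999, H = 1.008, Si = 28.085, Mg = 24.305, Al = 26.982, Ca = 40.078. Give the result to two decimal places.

-11.60 percentage points

Mg in (Mg_0.22Fe_0.78)_3Al_2Si_3O_12: molar mass 476.926 g/mol; 0.66×24.305 = 16.041 g → 3.36 wt%.
Mg in Ca_2Mg_5Si_8O_22(OH)_2: molar mass 812.353 g/mol; 5×24.305 = 121.525 g → 14.96 wt%.
Difference = 3.36 − 14.96 = -11.60 percentage points.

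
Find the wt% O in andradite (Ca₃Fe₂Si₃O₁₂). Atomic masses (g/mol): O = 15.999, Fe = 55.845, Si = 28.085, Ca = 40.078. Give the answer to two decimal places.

M(Ca₃Fe₂Si₃O₁₂) = 508.167 g/mol.
O contributes 12 × 15.999 = 191.988 g per mole.
191.988/508.167 = 0.3778 → 37.78%.

37.78 mass %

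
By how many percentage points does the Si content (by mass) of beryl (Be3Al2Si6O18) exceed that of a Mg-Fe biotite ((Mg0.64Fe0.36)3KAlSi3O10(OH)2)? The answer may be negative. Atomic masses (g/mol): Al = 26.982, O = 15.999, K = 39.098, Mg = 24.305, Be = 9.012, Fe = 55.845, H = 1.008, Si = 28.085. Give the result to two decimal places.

12.68 percentage points

M(Be3Al2Si6O18) = 537.492 g/mol, so wt% Si = 168.510/537.492 × 100 = 31.35%.
M((Mg0.64Fe0.36)3KAlSi3O10(OH)2) = 451.317 g/mol, so wt% Si = 84.255/451.317 × 100 = 18.67%.
31.35 − 18.67 = 12.68 pp.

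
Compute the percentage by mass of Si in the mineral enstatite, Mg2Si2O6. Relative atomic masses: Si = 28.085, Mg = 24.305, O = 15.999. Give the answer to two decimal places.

27.98 weight percent

M(Mg2Si2O6) = 200.774 g/mol.
Si contributes 2 × 28.085 = 56.170 g per mole.
56.170/200.774 = 0.2798 → 27.98%.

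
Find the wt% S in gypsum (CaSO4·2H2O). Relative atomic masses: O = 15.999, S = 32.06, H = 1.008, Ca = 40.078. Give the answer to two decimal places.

Molar mass of CaSO4·2H2O: 1×40.078 + 1×32.06 + 6×15.999 + 4×1.008 = 172.164 g/mol.
Mass of S per formula unit: 1 × 32.06 = 32.060 g.
Weight fraction S = 32.060 / 172.164 = 0.1862.

18.62 wt%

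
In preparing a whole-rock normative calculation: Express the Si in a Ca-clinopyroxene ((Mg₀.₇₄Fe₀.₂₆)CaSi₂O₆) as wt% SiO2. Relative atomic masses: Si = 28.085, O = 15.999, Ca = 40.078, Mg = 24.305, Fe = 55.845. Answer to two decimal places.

Molar mass of (Mg₀.₇₄Fe₀.₂₆)CaSi₂O₆ = 0.74*24.305 + 0.26*55.845 + 1*40.078 + 2*28.085 + 6*15.999 = 224.747 g/mol.
Each formula unit contains 2 Si, equivalent to 2/1 = 2.0000 mol SiO2.
M(SiO2) = 1×28.085 + 2×15.999 = 60.083 g/mol.
Mass of SiO2 per formula unit = 2.0000 × 60.083 = 120.166 g.
SiO2 wt% = 120.166 / 224.747 × 100 = 53.47%.

53.47 wt%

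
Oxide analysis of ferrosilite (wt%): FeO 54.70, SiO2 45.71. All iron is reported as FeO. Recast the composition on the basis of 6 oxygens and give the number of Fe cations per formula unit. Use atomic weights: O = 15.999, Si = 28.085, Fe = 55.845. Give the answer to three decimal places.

FeO (M=71.844): mol = 0.76137; Fe = 0.76137, O = 0.76137.
SiO2 (M=60.083): mol = 0.76078; Si = 0.76078, O = 1.52156.
ΣO = 2.28293; factor = 6/ΣO = 2.62820.
Fe apfu = 0.76137 × 2.62820 = 2.001.

2.001 Fe apfu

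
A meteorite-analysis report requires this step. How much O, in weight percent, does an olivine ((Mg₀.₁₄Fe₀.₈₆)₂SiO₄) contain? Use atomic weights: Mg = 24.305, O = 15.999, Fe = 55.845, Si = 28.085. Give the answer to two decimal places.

32.83 weight percent

Molar mass of (Mg₀.₁₄Fe₀.₈₆)₂SiO₄: 0.28·24.305 + 1.72·55.845 + 1·28.085 + 4·15.999 = 194.940 g/mol.
Mass of O per formula unit: 4 × 15.999 = 63.996 g.
Weight fraction O = 63.996 / 194.940 = 0.3283.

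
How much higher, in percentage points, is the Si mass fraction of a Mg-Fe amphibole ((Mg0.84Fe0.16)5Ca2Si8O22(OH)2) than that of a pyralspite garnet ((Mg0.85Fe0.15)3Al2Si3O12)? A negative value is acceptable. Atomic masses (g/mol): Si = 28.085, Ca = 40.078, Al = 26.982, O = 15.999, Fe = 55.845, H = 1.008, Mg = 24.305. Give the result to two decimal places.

First mineral: 224.680 g Si in 837.585 g formula = 26.82 wt% Si.
Second mineral: 84.255 g Si in 417.315 g formula = 20.19 wt% Si.
26.82% − 20.19% gives a difference of 6.63 percentage points.

6.63 percentage points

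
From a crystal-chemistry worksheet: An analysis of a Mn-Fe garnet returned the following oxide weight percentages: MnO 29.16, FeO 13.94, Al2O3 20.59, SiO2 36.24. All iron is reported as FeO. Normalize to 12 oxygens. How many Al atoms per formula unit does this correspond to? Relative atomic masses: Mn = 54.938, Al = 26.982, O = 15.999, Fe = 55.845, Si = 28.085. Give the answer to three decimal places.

29.16 wt% MnO ÷ 70.937 g/mol = 0.41107 mol, giving 0.41107 Mn and 0.41107 O.
13.94 wt% FeO ÷ 71.844 g/mol = 0.19403 mol, giving 0.19403 Fe and 0.19403 O.
20.59 wt% Al2O3 ÷ 101.961 g/mol = 0.20194 mol, giving 0.40388 Al and 0.60582 O.
36.24 wt% SiO2 ÷ 60.083 g/mol = 0.60317 mol, giving 0.60317 Si and 1.20634 O.
Oxygen sums to 2.41726; scaling by 12/2.41726 = 4.96430 puts the formula on 12 O.
Al: 0.40388 × 4.96430 = 2.005 atoms per formula unit.

2.005 Al apfu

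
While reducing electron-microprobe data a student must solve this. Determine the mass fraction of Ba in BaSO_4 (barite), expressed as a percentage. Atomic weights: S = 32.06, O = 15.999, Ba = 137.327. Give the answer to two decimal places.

Formula mass = 1*137.327 + 1*32.06 + 4*15.999 = 233.383 g/mol, of which 137.327 g is Ba.
So Ba makes up 137.327/233.383 = 0.5884 of the mass, i.e. 58.84%.

58.84 mass %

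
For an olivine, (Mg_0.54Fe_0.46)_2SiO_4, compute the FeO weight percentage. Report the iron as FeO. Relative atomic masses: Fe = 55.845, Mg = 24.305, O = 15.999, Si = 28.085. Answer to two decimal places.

Formula mass = 169.708 g/mol.
0.92 Fe → 0.9200 mol FeO per formula unit; M(FeO) = 71.844, so FeO mass = 66.096 g.
66.096/169.708 × 100 = 38.95 wt%.

38.95 wt%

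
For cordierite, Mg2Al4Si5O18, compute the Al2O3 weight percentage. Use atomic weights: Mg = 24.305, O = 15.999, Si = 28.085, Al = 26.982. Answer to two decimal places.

Formula mass = 584.945 g/mol.
4 Al → 2.0000 mol Al2O3 per formula unit; M(Al2O3) = 101.961, so Al2O3 mass = 203.922 g.
203.922/584.945 × 100 = 34.86 wt%.

34.86 wt%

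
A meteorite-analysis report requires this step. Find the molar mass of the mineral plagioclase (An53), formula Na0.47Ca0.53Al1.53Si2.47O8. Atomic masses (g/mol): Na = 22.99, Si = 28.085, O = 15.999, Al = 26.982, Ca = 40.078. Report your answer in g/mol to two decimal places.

The formula mass is the sum 0.47·22.99 + 0.53·40.078 + 1.53·26.982 + 2.47·28.085 + 8·15.999.

270.69 g/mol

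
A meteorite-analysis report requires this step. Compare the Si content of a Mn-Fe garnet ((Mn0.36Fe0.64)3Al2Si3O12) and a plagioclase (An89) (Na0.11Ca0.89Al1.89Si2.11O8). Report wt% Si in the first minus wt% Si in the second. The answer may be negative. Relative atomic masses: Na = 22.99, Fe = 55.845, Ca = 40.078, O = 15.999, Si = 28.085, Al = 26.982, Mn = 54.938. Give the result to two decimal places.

Si in (Mn0.36Fe0.64)3Al2Si3O12: molar mass 496.762 g/mol; 3×28.085 = 84.255 g → 16.96 wt%.
Si in Na0.11Ca0.89Al1.89Si2.11O8: molar mass 276.446 g/mol; 2.11×28.085 = 59.259 g → 21.44 wt%.
Difference = 16.96 − 21.44 = -4.48 percentage points.

-4.48 percentage points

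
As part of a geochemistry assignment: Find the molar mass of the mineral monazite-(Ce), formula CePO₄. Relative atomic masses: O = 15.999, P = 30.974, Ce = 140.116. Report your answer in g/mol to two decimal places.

235.09 g/mol

The formula mass is the sum 1*140.116 + 1*30.974 + 4*15.999.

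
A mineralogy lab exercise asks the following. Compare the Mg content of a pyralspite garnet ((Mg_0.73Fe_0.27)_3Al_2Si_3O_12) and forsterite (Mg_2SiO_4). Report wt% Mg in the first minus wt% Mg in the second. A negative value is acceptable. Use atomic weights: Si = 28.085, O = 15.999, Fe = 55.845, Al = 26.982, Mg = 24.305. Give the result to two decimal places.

M((Mg_0.73Fe_0.27)_3Al_2Si_3O_12) = 428.669 g/mol, so wt% Mg = 53.228/428.669 × 100 = 12.42%.
M(Mg_2SiO_4) = 140.691 g/mol, so wt% Mg = 48.610/140.691 × 100 = 34.55%.
12.42 − 34.55 = -22.13 pp.

-22.13 percentage points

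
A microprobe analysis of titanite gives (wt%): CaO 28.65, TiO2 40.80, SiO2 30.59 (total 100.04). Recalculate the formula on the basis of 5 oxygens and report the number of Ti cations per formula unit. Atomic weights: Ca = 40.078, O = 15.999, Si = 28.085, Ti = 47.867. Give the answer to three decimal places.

CaO (M=56.077): mol = 0.51090; Ca = 0.51090, O = 0.51090.
TiO2 (M=79.865): mol = 0.51086; Ti = 0.51086, O = 1.02172.
SiO2 (M=60.083): mol = 0.50913; Si = 0.50913, O = 1.01826.
ΣO = 2.55088; factor = 5/ΣO = 1.96011.
Ti apfu = 0.51086 × 1.96011 = 1.001.

1.001 Ti apfu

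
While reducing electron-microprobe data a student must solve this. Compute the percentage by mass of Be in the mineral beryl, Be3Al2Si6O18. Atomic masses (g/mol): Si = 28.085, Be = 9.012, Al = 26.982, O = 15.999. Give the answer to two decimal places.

Molar mass of Be3Al2Si6O18: 3×9.012 + 2×26.982 + 6×28.085 + 18×15.999 = 537.492 g/mol.
Mass of Be per formula unit: 3 × 9.012 = 27.036 g.
Weight fraction Be = 27.036 / 537.492 = 0.0503.

5.03 mass %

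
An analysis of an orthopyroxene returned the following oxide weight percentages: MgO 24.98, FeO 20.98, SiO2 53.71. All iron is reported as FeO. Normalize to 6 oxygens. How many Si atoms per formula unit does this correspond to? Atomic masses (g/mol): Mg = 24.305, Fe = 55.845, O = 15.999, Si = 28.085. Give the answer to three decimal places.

1.987 Si apfu

24.98 wt% MgO ÷ 40.304 g/mol = 0.61979 mol, giving 0.61979 Mg and 0.61979 O.
20.98 wt% FeO ÷ 71.844 g/mol = 0.29202 mol, giving 0.29202 Fe and 0.29202 O.
53.71 wt% SiO2 ÷ 60.083 g/mol = 0.89393 mol, giving 0.89393 Si and 1.78786 O.
Oxygen sums to 2.69967; scaling by 6/2.69967 = 2.22249 puts the formula on 6 O.
Si: 0.89393 × 2.22249 = 1.987 atoms per formula unit.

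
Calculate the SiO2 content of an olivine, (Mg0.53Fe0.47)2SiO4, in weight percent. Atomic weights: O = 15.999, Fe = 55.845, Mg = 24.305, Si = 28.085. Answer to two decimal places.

Molar mass of (Mg0.53Fe0.47)2SiO4 = 1.06·24.305 + 0.94·55.845 + 1·28.085 + 4·15.999 = 170.339 g/mol.
Each formula unit contains 1 Si, equivalent to 1/1 = 1.0000 mol SiO2.
M(SiO2) = 1×28.085 + 2×15.999 = 60.083 g/mol.
Mass of SiO2 per formula unit = 1.0000 × 60.083 = 60.083 g.
SiO2 wt% = 60.083 / 170.339 × 100 = 35.27%.

35.27 wt%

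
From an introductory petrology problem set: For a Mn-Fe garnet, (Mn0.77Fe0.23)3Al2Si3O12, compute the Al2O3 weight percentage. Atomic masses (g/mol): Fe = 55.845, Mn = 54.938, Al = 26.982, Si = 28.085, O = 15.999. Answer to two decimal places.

20.57 wt%

M((Mn0.77Fe0.23)3Al2Si3O12) = 495.647 g/mol; M(Al2O3) = 101.961 g/mol.
Moles Al2O3 per formula unit = 2 Al ÷ 2 = 1.0000.
Al2O3 fraction = (1.0000 × 101.961) / 495.647 = 101.961/495.647 = 0.2057.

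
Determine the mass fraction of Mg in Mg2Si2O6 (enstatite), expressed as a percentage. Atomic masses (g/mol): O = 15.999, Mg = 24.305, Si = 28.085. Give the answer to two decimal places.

24.21 mass %

Molar mass of Mg2Si2O6: 2×24.305 + 2×28.085 + 6×15.999 = 200.774 g/mol.
Mass of Mg per formula unit: 2 × 24.305 = 48.610 g.
Weight fraction Mg = 48.610 / 200.774 = 0.2421.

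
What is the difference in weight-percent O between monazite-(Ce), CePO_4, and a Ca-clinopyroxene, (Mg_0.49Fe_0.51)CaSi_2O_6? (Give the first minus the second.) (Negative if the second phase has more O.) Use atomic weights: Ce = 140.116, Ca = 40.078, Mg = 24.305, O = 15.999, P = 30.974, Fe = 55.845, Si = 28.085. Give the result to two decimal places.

-14.04 percentage points

O in CePO_4: molar mass 235.086 g/mol; 4×15.999 = 63.996 g → 27.22 wt%.
O in (Mg_0.49Fe_0.51)CaSi_2O_6: molar mass 232.632 g/mol; 6×15.999 = 95.994 g → 41.26 wt%.
Difference = 27.22 − 41.26 = -14.04 percentage points.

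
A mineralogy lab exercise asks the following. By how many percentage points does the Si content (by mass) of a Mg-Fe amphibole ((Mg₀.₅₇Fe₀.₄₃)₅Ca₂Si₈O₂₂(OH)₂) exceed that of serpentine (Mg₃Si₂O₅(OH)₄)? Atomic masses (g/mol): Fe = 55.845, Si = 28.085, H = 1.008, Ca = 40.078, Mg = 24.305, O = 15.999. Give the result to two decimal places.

5.26 percentage points

M((Mg₀.₅₇Fe₀.₄₃)₅Ca₂Si₈O₂₂(OH)₂) = 880.164 g/mol, so wt% Si = 224.680/880.164 × 100 = 25.53%.
M(Mg₃Si₂O₅(OH)₄) = 277.108 g/mol, so wt% Si = 56.170/277.108 × 100 = 20.27%.
25.53 − 20.27 = 5.26 pp.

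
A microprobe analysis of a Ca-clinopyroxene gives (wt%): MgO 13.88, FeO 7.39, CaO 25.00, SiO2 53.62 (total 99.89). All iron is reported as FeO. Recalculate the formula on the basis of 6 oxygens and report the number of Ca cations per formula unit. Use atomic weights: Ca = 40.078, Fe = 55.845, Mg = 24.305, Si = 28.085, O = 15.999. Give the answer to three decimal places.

0.999 Ca apfu

MgO: 13.88/40.304 = 0.34438 mol → 0.34438 mol Mg, 0.34438 mol O.
FeO: 7.39/71.844 = 0.10286 mol → 0.10286 mol Fe, 0.10286 mol O.
CaO: 25.00/56.077 = 0.44582 mol → 0.44582 mol Ca, 0.44582 mol O.
SiO2: 53.62/60.083 = 0.89243 mol → 0.89243 mol Si, 1.78486 mol O.
Total oxygen = 2.67792 mol. Normalization factor = 6/2.67792 = 2.24054.
Ca per 6 O = 0.44582 × 2.24054 = 0.999.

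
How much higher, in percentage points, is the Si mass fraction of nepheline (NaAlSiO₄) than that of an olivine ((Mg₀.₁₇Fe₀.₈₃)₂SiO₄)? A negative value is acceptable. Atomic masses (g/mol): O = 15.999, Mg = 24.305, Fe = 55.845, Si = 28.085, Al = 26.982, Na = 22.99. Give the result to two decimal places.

Si in NaAlSiO₄: molar mass 142.053 g/mol; 1×28.085 = 28.085 g → 19.77 wt%.
Si in (Mg₀.₁₇Fe₀.₈₃)₂SiO₄: molar mass 193.047 g/mol; 1×28.085 = 28.085 g → 14.55 wt%.
Difference = 19.77 − 14.55 = 5.22 percentage points.

5.22 percentage points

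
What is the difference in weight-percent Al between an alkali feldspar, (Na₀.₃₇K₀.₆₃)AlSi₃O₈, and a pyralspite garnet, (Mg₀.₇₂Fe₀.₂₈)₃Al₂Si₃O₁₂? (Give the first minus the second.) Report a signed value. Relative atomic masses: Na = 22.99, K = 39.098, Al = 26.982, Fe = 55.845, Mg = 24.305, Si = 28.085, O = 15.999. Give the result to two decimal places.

First mineral: 26.982 g Al in 272.367 g formula = 9.91 wt% Al.
Second mineral: 53.964 g Al in 429.616 g formula = 12.56 wt% Al.
9.91% − 12.56% gives a difference of -2.65 percentage points.

-2.65 percentage points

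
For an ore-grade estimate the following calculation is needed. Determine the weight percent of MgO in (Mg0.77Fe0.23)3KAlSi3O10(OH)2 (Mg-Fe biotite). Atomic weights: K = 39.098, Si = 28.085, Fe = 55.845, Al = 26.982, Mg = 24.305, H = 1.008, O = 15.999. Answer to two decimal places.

21.21 wt%

Molar mass of (Mg0.77Fe0.23)3KAlSi3O10(OH)2 = 2.31*24.305 + 0.69*55.845 + 1*39.098 + 1*26.982 + 3*28.085 + 12*15.999 + 2*1.008 = 439.017 g/mol.
Each formula unit contains 2.31 Mg, equivalent to 2.31/1 = 2.3100 mol MgO.
M(MgO) = 1×24.305 + 1×15.999 = 40.304 g/mol.
Mass of MgO per formula unit = 2.3100 × 40.304 = 93.102 g.
MgO wt% = 93.102 / 439.017 × 100 = 21.21%.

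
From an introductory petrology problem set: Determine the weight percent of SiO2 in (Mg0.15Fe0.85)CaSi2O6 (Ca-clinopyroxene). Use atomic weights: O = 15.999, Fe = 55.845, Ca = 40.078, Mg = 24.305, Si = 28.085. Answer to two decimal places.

Molar mass of (Mg0.15Fe0.85)CaSi2O6 = 0.15·24.305 + 0.85·55.845 + 1·40.078 + 2·28.085 + 6·15.999 = 243.356 g/mol.
Each formula unit contains 2 Si, equivalent to 2/1 = 2.0000 mol SiO2.
M(SiO2) = 1×28.085 + 2×15.999 = 60.083 g/mol.
Mass of SiO2 per formula unit = 2.0000 × 60.083 = 120.166 g.
SiO2 wt% = 120.166 / 243.356 × 100 = 49.38%.

49.38 wt%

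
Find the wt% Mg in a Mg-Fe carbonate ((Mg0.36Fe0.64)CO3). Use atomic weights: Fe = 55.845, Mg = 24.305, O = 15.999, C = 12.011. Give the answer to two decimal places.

8.37 mass %

Molar mass of (Mg0.36Fe0.64)CO3: 0.36·24.305 + 0.64·55.845 + 1·12.011 + 3·15.999 = 104.499 g/mol.
Mass of Mg per formula unit: 0.36 × 24.305 = 8.750 g.
Weight fraction Mg = 8.750 / 104.499 = 0.0837.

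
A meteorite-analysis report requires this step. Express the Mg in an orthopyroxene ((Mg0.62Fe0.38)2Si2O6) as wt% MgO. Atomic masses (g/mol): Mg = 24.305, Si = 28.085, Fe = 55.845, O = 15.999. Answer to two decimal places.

Formula mass = 224.744 g/mol.
1.24 Mg → 1.2400 mol MgO per formula unit; M(MgO) = 40.304, so MgO mass = 49.977 g.
49.977/224.744 × 100 = 22.24 wt%.

22.24 wt%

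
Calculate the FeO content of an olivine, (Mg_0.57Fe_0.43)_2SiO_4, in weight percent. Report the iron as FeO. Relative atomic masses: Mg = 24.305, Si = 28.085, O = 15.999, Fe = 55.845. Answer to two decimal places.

36.82 wt%

M((Mg_0.57Fe_0.43)_2SiO_4) = 167.815 g/mol; M(FeO) = 71.844 g/mol.
Moles FeO per formula unit = 0.86 Fe ÷ 1 = 0.8600.
FeO fraction = (0.8600 × 71.844) / 167.815 = 61.786/167.815 = 0.3682.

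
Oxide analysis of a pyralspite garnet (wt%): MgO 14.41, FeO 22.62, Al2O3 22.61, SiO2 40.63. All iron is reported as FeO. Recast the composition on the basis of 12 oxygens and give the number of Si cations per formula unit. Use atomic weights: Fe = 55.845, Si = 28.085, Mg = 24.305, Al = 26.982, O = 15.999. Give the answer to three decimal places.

MgO (M=40.304): mol = 0.35753; Mg = 0.35753, O = 0.35753.
FeO (M=71.844): mol = 0.31485; Fe = 0.31485, O = 0.31485.
Al2O3 (M=101.961): mol = 0.22175; Al = 0.44350, O = 0.66525.
SiO2 (M=60.083): mol = 0.67623; Si = 0.67623, O = 1.35246.
ΣO = 2.69009; factor = 12/ΣO = 4.46082.
Si apfu = 0.67623 × 4.46082 = 3.017.

3.017 Si apfu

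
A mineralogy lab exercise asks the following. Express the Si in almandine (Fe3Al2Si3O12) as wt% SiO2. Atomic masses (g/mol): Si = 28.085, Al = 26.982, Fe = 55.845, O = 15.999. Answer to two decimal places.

36.21 wt%

Formula mass = 497.742 g/mol.
3 Si → 3.0000 mol SiO2 per formula unit; M(SiO2) = 60.083, so SiO2 mass = 180.249 g.
180.249/497.742 × 100 = 36.21 wt%.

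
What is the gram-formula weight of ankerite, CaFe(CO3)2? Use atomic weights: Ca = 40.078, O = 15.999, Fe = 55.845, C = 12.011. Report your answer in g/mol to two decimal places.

Ca: 1 × 40.078 = 40.0780
Fe: 1 × 55.845 = 55.8450
C: 2 × 12.011 = 24.0220
O: 6 × 15.999 = 95.9940
Summing the contributions gives the formula mass.

215.94 g/mol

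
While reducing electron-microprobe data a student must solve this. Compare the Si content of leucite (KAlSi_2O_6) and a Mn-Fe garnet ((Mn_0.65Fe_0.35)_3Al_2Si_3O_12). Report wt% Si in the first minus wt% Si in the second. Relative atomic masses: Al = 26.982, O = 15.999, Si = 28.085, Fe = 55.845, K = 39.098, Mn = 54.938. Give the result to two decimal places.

8.75 percentage points

M(KAlSi_2O_6) = 218.244 g/mol, so wt% Si = 56.170/218.244 × 100 = 25.74%.
M((Mn_0.65Fe_0.35)_3Al_2Si_3O_12) = 495.973 g/mol, so wt% Si = 84.255/495.973 × 100 = 16.99%.
25.74 − 16.99 = 8.75 pp.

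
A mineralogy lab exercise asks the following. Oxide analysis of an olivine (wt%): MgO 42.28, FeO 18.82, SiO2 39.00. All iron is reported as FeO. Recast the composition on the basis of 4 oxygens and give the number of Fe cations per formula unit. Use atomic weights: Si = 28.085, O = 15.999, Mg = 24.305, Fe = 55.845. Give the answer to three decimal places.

MgO (M=40.304): mol = 1.04903; Mg = 1.04903, O = 1.04903.
FeO (M=71.844): mol = 0.26196; Fe = 0.26196, O = 0.26196.
SiO2 (M=60.083): mol = 0.64910; Si = 0.64910, O = 1.29820.
ΣO = 2.60919; factor = 4/ΣO = 1.53304.
Fe apfu = 0.26196 × 1.53304 = 0.402.

0.402 Fe apfu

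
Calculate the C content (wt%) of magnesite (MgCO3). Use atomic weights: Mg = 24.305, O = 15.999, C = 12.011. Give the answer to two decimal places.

Molar mass of MgCO3: 1×24.305 + 1×12.011 + 3×15.999 = 84.313 g/mol.
Mass of C per formula unit: 1 × 12.011 = 12.011 g.
Weight fraction C = 12.011 / 84.313 = 0.1425.

14.25 wt%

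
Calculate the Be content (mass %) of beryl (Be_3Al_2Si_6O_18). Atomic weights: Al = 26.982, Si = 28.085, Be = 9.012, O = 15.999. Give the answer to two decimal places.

5.03 mass %

M(Be_3Al_2Si_6O_18) = 537.492 g/mol.
Be contributes 3 × 9.012 = 27.036 g per mole.
27.036/537.492 = 0.0503 → 5.03%.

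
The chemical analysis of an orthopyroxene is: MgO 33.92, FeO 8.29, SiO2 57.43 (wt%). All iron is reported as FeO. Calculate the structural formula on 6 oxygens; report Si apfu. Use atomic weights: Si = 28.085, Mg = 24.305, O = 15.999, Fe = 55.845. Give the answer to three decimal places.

MgO: 33.92/40.304 = 0.84160 mol → 0.84160 mol Mg, 0.84160 mol O.
FeO: 8.29/71.844 = 0.11539 mol → 0.11539 mol Fe, 0.11539 mol O.
SiO2: 57.43/60.083 = 0.95584 mol → 0.95584 mol Si, 1.91168 mol O.
Total oxygen = 2.86867 mol. Normalization factor = 6/2.86867 = 2.09156.
Si per 6 O = 0.95584 × 2.09156 = 1.999.

1.999 Si apfu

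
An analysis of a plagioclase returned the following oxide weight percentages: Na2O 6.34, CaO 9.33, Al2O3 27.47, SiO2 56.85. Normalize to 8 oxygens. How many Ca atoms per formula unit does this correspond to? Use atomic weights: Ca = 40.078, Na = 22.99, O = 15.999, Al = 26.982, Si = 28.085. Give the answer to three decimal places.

0.448 Ca apfu

Na2O: 6.34/61.979 = 0.10229 mol → 0.20458 mol Na, 0.10229 mol O.
CaO: 9.33/56.077 = 0.16638 mol → 0.16638 mol Ca, 0.16638 mol O.
Al2O3: 27.47/101.961 = 0.26942 mol → 0.53884 mol Al, 0.80826 mol O.
SiO2: 56.85/60.083 = 0.94619 mol → 0.94619 mol Si, 1.89238 mol O.
Total oxygen = 2.96931 mol. Normalization factor = 8/2.96931 = 2.69423.
Ca per 8 O = 0.16638 × 2.69423 = 0.448.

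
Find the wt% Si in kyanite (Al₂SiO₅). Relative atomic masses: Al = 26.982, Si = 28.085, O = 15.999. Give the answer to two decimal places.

17.33 mass %

Formula mass = 2*26.982 + 1*28.085 + 5*15.999 = 162.044 g/mol, of which 28.085 g is Si.
So Si makes up 28.085/162.044 = 0.1733 of the mass, i.e. 17.33%.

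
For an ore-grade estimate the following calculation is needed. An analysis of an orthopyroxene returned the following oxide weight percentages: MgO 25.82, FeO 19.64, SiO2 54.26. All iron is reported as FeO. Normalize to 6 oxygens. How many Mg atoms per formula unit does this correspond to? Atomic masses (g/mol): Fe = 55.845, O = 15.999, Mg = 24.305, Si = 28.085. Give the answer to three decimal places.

1.413 Mg apfu

MgO: 25.82/40.304 = 0.64063 mol → 0.64063 mol Mg, 0.64063 mol O.
FeO: 19.64/71.844 = 0.27337 mol → 0.27337 mol Fe, 0.27337 mol O.
SiO2: 54.26/60.083 = 0.90308 mol → 0.90308 mol Si, 1.80616 mol O.
Total oxygen = 2.72016 mol. Normalization factor = 6/2.72016 = 2.20575.
Mg per 6 O = 0.64063 × 2.20575 = 1.413.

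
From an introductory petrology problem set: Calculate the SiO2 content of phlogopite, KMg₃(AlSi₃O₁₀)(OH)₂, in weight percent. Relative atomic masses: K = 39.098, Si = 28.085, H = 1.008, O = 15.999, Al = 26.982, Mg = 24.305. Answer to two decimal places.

43.20 wt%

Molar mass of KMg₃(AlSi₃O₁₀)(OH)₂ = 1·39.098 + 3·24.305 + 1·26.982 + 3·28.085 + 12·15.999 + 2·1.008 = 417.254 g/mol.
Each formula unit contains 3 Si, equivalent to 3/1 = 3.0000 mol SiO2.
M(SiO2) = 1×28.085 + 2×15.999 = 60.083 g/mol.
Mass of SiO2 per formula unit = 3.0000 × 60.083 = 180.249 g.
SiO2 wt% = 180.249 / 417.254 × 100 = 43.20%.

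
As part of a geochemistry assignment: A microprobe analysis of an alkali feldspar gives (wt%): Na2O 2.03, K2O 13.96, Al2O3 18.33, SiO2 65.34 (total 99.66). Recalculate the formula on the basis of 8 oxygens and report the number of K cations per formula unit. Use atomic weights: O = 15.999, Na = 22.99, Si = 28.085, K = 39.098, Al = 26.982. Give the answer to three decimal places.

Na2O: 2.03/61.979 = 0.03275 mol → 0.06550 mol Na, 0.03275 mol O.
K2O: 13.96/94.195 = 0.14820 mol → 0.29640 mol K, 0.14820 mol O.
Al2O3: 18.33/101.961 = 0.17977 mol → 0.35954 mol Al, 0.53931 mol O.
SiO2: 65.34/60.083 = 1.08750 mol → 1.08750 mol Si, 2.17500 mol O.
Total oxygen = 2.89526 mol. Normalization factor = 8/2.89526 = 2.76314.
K per 8 O = 0.29640 × 2.76314 = 0.819.

0.819 K apfu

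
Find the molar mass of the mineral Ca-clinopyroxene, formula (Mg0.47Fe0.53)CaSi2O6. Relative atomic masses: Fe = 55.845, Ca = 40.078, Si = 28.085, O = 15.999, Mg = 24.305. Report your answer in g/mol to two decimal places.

233.26 g/mol

The formula mass is the sum 0.47·24.305 + 0.53·55.845 + 1·40.078 + 2·28.085 + 6·15.999.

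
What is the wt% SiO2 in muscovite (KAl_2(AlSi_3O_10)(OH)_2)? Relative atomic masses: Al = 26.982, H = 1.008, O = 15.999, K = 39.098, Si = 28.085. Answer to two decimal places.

Formula mass = 398.303 g/mol.
3 Si → 3.0000 mol SiO2 per formula unit; M(SiO2) = 60.083, so SiO2 mass = 180.249 g.
180.249/398.303 × 100 = 45.25 wt%.

45.25 wt%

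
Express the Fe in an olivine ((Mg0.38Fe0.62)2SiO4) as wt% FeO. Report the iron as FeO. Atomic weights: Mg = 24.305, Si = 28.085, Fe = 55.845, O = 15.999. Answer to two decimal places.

49.55 wt%

Formula mass = 179.801 g/mol.
1.24 Fe → 1.2400 mol FeO per formula unit; M(FeO) = 71.844, so FeO mass = 89.087 g.
89.087/179.801 × 100 = 49.55 wt%.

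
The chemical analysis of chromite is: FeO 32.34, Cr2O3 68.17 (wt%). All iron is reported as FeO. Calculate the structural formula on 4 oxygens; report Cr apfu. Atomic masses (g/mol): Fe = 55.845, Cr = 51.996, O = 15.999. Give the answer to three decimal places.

32.34 wt% FeO ÷ 71.844 g/mol = 0.45014 mol, giving 0.45014 Fe and 0.45014 O.
68.17 wt% Cr2O3 ÷ 151.989 g/mol = 0.44852 mol, giving 0.89704 Cr and 1.34556 O.
Oxygen sums to 1.79570; scaling by 4/1.79570 = 2.22754 puts the formula on 4 O.
Cr: 0.89704 × 2.22754 = 1.998 atoms per formula unit.

1.998 Cr apfu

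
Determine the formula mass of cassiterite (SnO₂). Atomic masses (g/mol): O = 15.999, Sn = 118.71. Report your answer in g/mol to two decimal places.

Sn: 1 × 118.71 = 118.7100
O: 2 × 15.999 = 31.9980
Summing the contributions gives the formula mass.

150.71 g/mol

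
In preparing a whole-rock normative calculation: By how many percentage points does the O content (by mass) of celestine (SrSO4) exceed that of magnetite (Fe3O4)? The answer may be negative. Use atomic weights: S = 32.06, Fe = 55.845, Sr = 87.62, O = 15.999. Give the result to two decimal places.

First mineral: 63.996 g O in 183.676 g formula = 34.84 wt% O.
Second mineral: 63.996 g O in 231.531 g formula = 27.64 wt% O.
34.84% − 27.64% gives a difference of 7.20 percentage points.

7.20 percentage points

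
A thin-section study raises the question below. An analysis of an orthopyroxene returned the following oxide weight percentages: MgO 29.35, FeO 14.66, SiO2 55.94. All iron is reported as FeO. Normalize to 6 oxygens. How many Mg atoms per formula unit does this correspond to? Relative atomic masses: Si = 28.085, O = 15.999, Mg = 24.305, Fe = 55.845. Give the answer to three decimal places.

1.564 Mg apfu

29.35 wt% MgO ÷ 40.304 g/mol = 0.72822 mol, giving 0.72822 Mg and 0.72822 O.
14.66 wt% FeO ÷ 71.844 g/mol = 0.20405 mol, giving 0.20405 Fe and 0.20405 O.
55.94 wt% SiO2 ÷ 60.083 g/mol = 0.93105 mol, giving 0.93105 Si and 1.86210 O.
Oxygen sums to 2.79437; scaling by 6/2.79437 = 2.14717 puts the formula on 6 O.
Mg: 0.72822 × 2.14717 = 1.564 atoms per formula unit.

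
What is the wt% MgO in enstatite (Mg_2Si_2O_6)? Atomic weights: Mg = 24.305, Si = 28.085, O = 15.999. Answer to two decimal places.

M(Mg_2Si_2O_6) = 200.774 g/mol; M(MgO) = 40.304 g/mol.
Moles MgO per formula unit = 2 Mg ÷ 1 = 2.0000.
MgO fraction = (2.0000 × 40.304) / 200.774 = 80.608/200.774 = 0.4015.

40.15 wt%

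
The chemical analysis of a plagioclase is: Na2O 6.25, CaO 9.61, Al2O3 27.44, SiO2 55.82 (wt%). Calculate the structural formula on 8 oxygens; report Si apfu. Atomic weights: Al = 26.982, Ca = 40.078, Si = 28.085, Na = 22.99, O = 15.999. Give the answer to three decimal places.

2.530 Si apfu

Na2O: 6.25/61.979 = 0.10084 mol → 0.20168 mol Na, 0.10084 mol O.
CaO: 9.61/56.077 = 0.17137 mol → 0.17137 mol Ca, 0.17137 mol O.
Al2O3: 27.44/101.961 = 0.26912 mol → 0.53824 mol Al, 0.80736 mol O.
SiO2: 55.82/60.083 = 0.92905 mol → 0.92905 mol Si, 1.85810 mol O.
Total oxygen = 2.93767 mol. Normalization factor = 8/2.93767 = 2.72325.
Si per 8 O = 0.92905 × 2.72325 = 2.530.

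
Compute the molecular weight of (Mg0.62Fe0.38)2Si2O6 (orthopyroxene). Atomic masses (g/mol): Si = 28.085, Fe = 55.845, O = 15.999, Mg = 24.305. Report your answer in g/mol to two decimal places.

224.74 g/mol

M = 1.24×24.305 + 0.76×55.845 + 2×28.085 + 6×15.999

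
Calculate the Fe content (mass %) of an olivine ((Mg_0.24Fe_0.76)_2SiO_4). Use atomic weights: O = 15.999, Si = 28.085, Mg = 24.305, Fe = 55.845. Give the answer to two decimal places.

Formula mass = 0.48·24.305 + 1.52·55.845 + 1·28.085 + 4·15.999 = 188.632 g/mol, of which 84.884 g is Fe.
So Fe makes up 84.884/188.632 = 0.4500 of the mass, i.e. 45.00%.

45.00 mass %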